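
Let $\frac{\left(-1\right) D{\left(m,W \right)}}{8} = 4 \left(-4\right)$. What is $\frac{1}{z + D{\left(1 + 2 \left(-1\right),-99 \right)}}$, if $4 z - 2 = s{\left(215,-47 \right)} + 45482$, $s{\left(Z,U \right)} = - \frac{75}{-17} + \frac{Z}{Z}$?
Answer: $\frac{17}{195506} \approx 8.6954 \cdot 10^{-5}$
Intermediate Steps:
$s{\left(Z,U \right)} = \frac{92}{17}$ ($s{\left(Z,U \right)} = \left(-75\right) \left(- \frac{1}{17}\right) + 1 = \frac{75}{17} + 1 = \frac{92}{17}$)
$D{\left(m,W \right)} = 128$ ($D{\left(m,W \right)} = - 8 \cdot 4 \left(-4\right) = \left(-8\right) \left(-16\right) = 128$)
$z = \frac{193330}{17}$ ($z = \frac{1}{2} + \frac{\frac{92}{17} + 45482}{4} = \frac{1}{2} + \frac{1}{4} \cdot \frac{773286}{17} = \frac{1}{2} + \frac{386643}{34} = \frac{193330}{17} \approx 11372.0$)
$\frac{1}{z + D{\left(1 + 2 \left(-1\right),-99 \right)}} = \frac{1}{\frac{193330}{17} + 128} = \frac{1}{\frac{195506}{17}} = \frac{17}{195506}$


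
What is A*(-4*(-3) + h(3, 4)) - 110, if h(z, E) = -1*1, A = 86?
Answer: 836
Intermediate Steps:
h(z, E) = -1
A*(-4*(-3) + h(3, 4)) - 110 = 86*(-4*(-3) - 1) - 110 = 86*(12 - 1) - 110 = 86*11 - 110 = 946 - 110 = 836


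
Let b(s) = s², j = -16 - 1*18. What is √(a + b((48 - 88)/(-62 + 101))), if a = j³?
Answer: 2*I*√14944946/39 ≈ 198.25*I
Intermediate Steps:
j = -34 (j = -16 - 18 = -34)
a = -39304 (a = (-34)³ = -39304)
√(a + b((48 - 88)/(-62 + 101))) = √(-39304 + ((48 - 88)/(-62 + 101))²) = √(-39304 + (-40/39)²) = √(-39304 + 1600/1521) = √(-59779784/1521) = 2*I*√14944946/39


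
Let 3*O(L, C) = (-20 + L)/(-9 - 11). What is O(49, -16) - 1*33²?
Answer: -65369/60 ≈ -1089.5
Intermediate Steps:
O(L, C) = ⅓ - L/60 (O(L, C) = ((-20 + L)/(-9 - 11))/3 = ((-20 + L)/(-20))/3 = ((-20 + L)*(-1/20))/3 = (1 - L/20)/3 = ⅓ - L/60)
O(49, -16) - 1*33² = (⅓ - 1/60*49) - 1*33² = (⅓ - 49/60) - 1*1089 = -29/60 - 1089 = -65369/60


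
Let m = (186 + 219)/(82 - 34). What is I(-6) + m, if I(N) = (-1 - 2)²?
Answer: 279/16 ≈ 17.438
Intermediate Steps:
m = 135/16 (m = 405/48 = 405*(1/48) = 135/16 ≈ 8.4375)
I(N) = 9 (I(N) = (-3)² = 9)
I(-6) + m = 9 + 135/16 = 279/16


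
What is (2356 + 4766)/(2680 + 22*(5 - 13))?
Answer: 3561/1252 ≈ 2.8442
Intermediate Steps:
(2356 + 4766)/(2680 + 22*(5 - 13)) = 7122/(2680 + 22*(-8)) = 7122/(2680 - 176) = 7122/2504 = 7122*(1/2504) = 3561/1252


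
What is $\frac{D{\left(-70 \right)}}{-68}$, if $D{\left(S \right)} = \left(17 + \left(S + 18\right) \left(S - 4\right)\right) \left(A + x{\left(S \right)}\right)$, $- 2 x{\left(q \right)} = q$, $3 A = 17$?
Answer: $- \frac{235765}{102} \approx -2311.4$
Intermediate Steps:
$A = \frac{17}{3}$ ($A = \frac{1}{3} \cdot 17 = \frac{17}{3} \approx 5.6667$)
$x{\left(q \right)} = - \frac{q}{2}$
$D{\left(S \right)} = \left(17 + \left(-4 + S\right) \left(18 + S\right)\right) \left(\frac{17}{3} - \frac{S}{2}\right)$ ($D{\left(S \right)} = \left(17 + \left(S + 18\right) \left(S - 4\right)\right) \left(\frac{17}{3} - \frac{S}{2}\right) = \left(17 + \left(18 + S\right) \left(-4 + S\right)\right) \left(\frac{17}{3} - \frac{S}{2}\right) = \left(17 + \left(-4 + S\right) \left(18 + S\right)\right) \left(\frac{17}{3} - \frac{S}{2}\right)$)
$\frac{D{\left(-70 \right)}}{-68} = \frac{- \frac{935}{3} - \frac{4 \left(-70\right)^{2}}{3} - \frac{\left(-70\right)^{3}}{2} + \frac{641}{6} \left(-70\right)}{-68} = \left(- \frac{935}{3} - \frac{19600}{3} - -171500 - \frac{22435}{3}\right) \left(- \frac{1}{68}\right) = \left(- \frac{935}{3} - \frac{19600}{3} + 171500 - \frac{22435}{3}\right) \left(- \frac{1}{68}\right) = \frac{471530}{3} \left(- \frac{1}{68}\right) = - \frac{235765}{102}$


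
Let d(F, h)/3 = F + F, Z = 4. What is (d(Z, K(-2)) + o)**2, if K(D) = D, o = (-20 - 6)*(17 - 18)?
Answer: 2500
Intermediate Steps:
o = 26 (o = -26*(-1) = 26)
d(F, h) = 6*F (d(F, h) = 3*(F + F) = 3*(2*F) = 6*F)
(d(Z, K(-2)) + o)**2 = (6*4 + 26)**2 = (24 + 26)**2 = 50**2 = 2500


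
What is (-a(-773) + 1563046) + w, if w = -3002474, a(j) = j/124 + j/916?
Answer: -10218449127/7099 ≈ -1.4394e+6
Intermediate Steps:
a(j) = 65*j/7099 (a(j) = j*(1/124) + j*(1/916) = j/124 + j/916 = 65*j/7099)
(-a(-773) + 1563046) + w = (-65*(-773)/7099 + 1563046) - 3002474 = (-1*(-50245/7099) + 1563046) - 3002474 = (50245/7099 + 1563046) - 3002474 = 11096113799/7099 - 3002474 = -10218449127/7099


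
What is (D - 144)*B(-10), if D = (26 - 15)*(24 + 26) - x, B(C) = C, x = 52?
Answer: -3540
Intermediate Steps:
D = 498 (D = (26 - 15)*(24 + 26) - 1*52 = 11*50 - 52 = 550 - 52 = 498)
(D - 144)*B(-10) = (498 - 144)*(-10) = 354*(-10) = -3540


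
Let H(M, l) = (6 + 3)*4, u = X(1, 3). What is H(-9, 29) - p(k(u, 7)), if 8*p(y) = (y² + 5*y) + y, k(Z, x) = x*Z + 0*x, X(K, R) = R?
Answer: -279/8 ≈ -34.875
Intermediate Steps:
u = 3
H(M, l) = 36 (H(M, l) = 9*4 = 36)
k(Z, x) = Z*x (k(Z, x) = Z*x + 0 = Z*x)
p(y) = y²/8 + 3*y/4 (p(y) = ((y² + 5*y) + y)/8 = (y² + 6*y)/8 = y²/8 + 3*y/4)
H(-9, 29) - p(k(u, 7)) = 36 - 3*7*(6 + 3*7)/8 = 36 - 21*(6 + 21)/8 = 36 - 21*27/8 = 36 - 1*567/8 = 36 - 567/8 = -279/8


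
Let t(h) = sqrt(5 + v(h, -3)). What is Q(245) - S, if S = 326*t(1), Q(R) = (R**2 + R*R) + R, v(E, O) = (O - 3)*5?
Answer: 120295 - 1630*I ≈ 1.203e+5 - 1630.0*I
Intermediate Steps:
v(E, O) = -15 + 5*O (v(E, O) = (-3 + O)*5 = -15 + 5*O)
Q(R) = R + 2*R**2 (Q(R) = (R**2 + R**2) + R = 2*R**2 + R = R + 2*R**2)
t(h) = 5*I (t(h) = sqrt(5 + (-15 + 5*(-3))) = sqrt(5 + (-15 - 15)) = sqrt(5 - 30) = sqrt(-25) = 5*I)
S = 1630*I (S = 326*(5*I) = 1630*I ≈ 1630.0*I)
Q(245) - S = 245*(1 + 2*245) - 1630*I = 245*(1 + 490) - 1630*I = 245*491 - 1630*I = 120295 - 1630*I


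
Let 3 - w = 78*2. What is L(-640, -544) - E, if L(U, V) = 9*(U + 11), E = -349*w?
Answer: -59058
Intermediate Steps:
w = -153 (w = 3 - 78*2 = 3 - 1*156 = 3 - 156 = -153)
E = 53397 (E = -349*(-153) = 53397)
L(U, V) = 99 + 9*U (L(U, V) = 9*(11 + U) = 99 + 9*U)
L(-640, -544) - E = (99 + 9*(-640)) - 1*53397 = (99 - 5760) - 53397 = -5661 - 53397 = -59058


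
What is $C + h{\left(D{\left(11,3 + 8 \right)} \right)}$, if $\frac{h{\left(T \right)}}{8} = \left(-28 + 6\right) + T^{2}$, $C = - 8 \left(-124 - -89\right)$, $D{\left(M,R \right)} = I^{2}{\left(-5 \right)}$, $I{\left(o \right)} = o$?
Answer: $5104$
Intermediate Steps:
$D{\left(M,R \right)} = 25$ ($D{\left(M,R \right)} = \left(-5\right)^{2} = 25$)
$C = 280$ ($C = - 8 \left(-124 + 89\right) = \left(-8\right) \left(-35\right) = 280$)
$h{\left(T \right)} = -176 + 8 T^{2}$ ($h{\left(T \right)} = 8 \left(\left(-28 + 6\right) + T^{2}\right) = 8 \left(-22 + T^{2}\right) = -176 + 8 T^{2}$)
$C + h{\left(D{\left(11,3 + 8 \right)} \right)} = 280 - \left(176 - 8 \cdot 25^{2}\right) = 280 + \left(-176 + 8 \cdot 625\right) = 280 + \left(-176 + 5000\right) = 280 + 4824 = 5104$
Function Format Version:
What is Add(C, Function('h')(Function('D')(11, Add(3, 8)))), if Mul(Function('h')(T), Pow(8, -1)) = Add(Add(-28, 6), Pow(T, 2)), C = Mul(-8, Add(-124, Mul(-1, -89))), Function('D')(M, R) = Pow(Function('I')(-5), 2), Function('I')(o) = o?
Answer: 5104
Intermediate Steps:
Function('D')(M, R) = 25 (Function('D')(M, R) = Pow(-5, 2) = 25)
C = 280 (C = Mul(-8, Add(-124, 89)) = Mul(-8, -35) = 280)
Function('h')(T) = Add(-176, Mul(8, Pow(T, 2))) (Function('h')(T) = Mul(8, Add(Add(-28, 6), Pow(T, 2))) = Mul(8, Add(-22, Pow(T, 2))) = Add(-176, Mul(8, Pow(T, 2))))
Add(C, Function('h')(Function('D')(11, Add(3, 8)))) = Add(280, Add(-176, Mul(8, Pow(25, 2)))) = Add(280, Add(-176, Mul(8, 625))) = Add(280, Add(-176, 5000)) = Add(280, 4824) = 5104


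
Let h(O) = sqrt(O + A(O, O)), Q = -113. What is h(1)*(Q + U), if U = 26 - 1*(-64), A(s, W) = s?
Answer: -23*sqrt(2) ≈ -32.527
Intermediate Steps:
h(O) = sqrt(2)*sqrt(O) (h(O) = sqrt(O + O) = sqrt(2*O) = sqrt(2)*sqrt(O))
U = 90 (U = 26 + 64 = 90)
h(1)*(Q + U) = (sqrt(2)*sqrt(1))*(-113 + 90) = (sqrt(2)*1)*(-23) = sqrt(2)*(-23) = -23*sqrt(2)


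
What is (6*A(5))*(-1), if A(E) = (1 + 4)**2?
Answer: -150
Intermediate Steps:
A(E) = 25 (A(E) = 5**2 = 25)
(6*A(5))*(-1) = (6*25)*(-1) = 150*(-1) = -150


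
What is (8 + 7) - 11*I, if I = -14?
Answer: 169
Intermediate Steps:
(8 + 7) - 11*I = (8 + 7) - 11*(-14) = 15 + 154 = 169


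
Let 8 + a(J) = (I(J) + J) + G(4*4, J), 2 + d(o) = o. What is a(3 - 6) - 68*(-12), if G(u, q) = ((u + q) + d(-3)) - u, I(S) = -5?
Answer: 792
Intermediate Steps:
d(o) = -2 + o
G(u, q) = -5 + q (G(u, q) = ((u + q) + (-2 - 3)) - u = ((q + u) - 5) - u = (-5 + q + u) - u = -5 + q)
a(J) = -18 + 2*J (a(J) = -8 + ((-5 + J) + (-5 + J)) = -8 + (-10 + 2*J) = -18 + 2*J)
a(3 - 6) - 68*(-12) = (-18 + 2*(3 - 6)) - 68*(-12) = (-18 + 2*(-3)) + 816 = (-18 - 6) + 816 = -24 + 816 = 792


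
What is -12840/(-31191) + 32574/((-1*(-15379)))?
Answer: 404493998/159895463 ≈ 2.5297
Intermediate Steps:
-12840/(-31191) + 32574/((-1*(-15379))) = -12840*(-1/31191) + 32574/15379 = 4280/10397 + 32574*(1/15379) = 4280/10397 + 32574/15379 = 404493998/159895463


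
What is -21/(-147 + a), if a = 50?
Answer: 21/97 ≈ 0.21649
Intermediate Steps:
-21/(-147 + a) = -21/(-147 + 50) = -21/(-97) = -21*(-1/97) = 21/97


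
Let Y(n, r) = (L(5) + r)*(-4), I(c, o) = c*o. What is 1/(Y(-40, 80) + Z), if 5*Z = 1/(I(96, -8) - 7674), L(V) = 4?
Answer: -42210/14182561 ≈ -0.0029762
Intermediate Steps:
Z = -1/42210 (Z = 1/(5*(96*(-8) - 7674)) = 1/(5*(-768 - 7674)) = (⅕)/(-8442) = (⅕)*(-1/8442) = -1/42210 ≈ -2.3691e-5)
Y(n, r) = -16 - 4*r (Y(n, r) = (4 + r)*(-4) = -16 - 4*r)
1/(Y(-40, 80) + Z) = 1/((-16 - 4*80) - 1/42210) = 1/((-16 - 320) - 1/42210) = 1/(-336 - 1/42210) = 1/(-14182561/42210) = -42210/14182561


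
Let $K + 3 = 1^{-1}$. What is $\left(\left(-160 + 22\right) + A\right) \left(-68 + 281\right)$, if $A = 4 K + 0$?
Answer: $-31098$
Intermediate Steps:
$K = -2$ ($K = -3 + 1^{-1} = -3 + 1 = -2$)
$A = -8$ ($A = 4 \left(-2\right) + 0 = -8 + 0 = -8$)
$\left(\left(-160 + 22\right) + A\right) \left(-68 + 281\right) = \left(\left(-160 + 22\right) - 8\right) \left(-68 + 281\right) = \left(-138 - 8\right) 213 = \left(-146\right) 213 = -31098$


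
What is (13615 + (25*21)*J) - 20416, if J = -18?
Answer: -16251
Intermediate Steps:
(13615 + (25*21)*J) - 20416 = (13615 + (25*21)*(-18)) - 20416 = (13615 + 525*(-18)) - 20416 = (13615 - 9450) - 20416 = 4165 - 20416 = -16251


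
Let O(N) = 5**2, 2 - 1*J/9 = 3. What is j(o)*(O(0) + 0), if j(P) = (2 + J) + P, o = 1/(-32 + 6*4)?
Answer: -1425/8 ≈ -178.13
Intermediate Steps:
J = -9 (J = 18 - 9*3 = 18 - 27 = -9)
O(N) = 25
o = -1/8 (o = 1/(-32 + 24) = 1/(-8) = -1/8 ≈ -0.12500)
j(P) = -7 + P (j(P) = (2 - 9) + P = -7 + P)
j(o)*(O(0) + 0) = (-7 - 1/8)*(25 + 0) = -57/8*25 = -1425/8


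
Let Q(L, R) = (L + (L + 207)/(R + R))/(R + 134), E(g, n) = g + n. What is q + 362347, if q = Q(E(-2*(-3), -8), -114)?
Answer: 1652301659/4560 ≈ 3.6235e+5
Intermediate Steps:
Q(L, R) = (L + (207 + L)/(2*R))/(134 + R) (Q(L, R) = (L + (207 + L)/((2*R)))/(134 + R) = (L + (207 + L)*(1/(2*R)))/(134 + R) = (L + (207 + L)/(2*R))/(134 + R))
q = -661/4560 (q = (½)*(207 + (-2*(-3) - 8) + 2*(-2*(-3) - 8)*(-114))/(-114*(134 - 114)) = (½)*(-1/114)*(207 + (6 - 8) + 2*(6 - 8)*(-114))/20 = (½)*(-1/114)*(1/20)*(207 - 2 + 2*(-2)*(-114)) = (½)*(-1/114)*(1/20)*(207 - 2 + 456) = (½)*(-1/114)*(1/20)*661 = -661/4560 ≈ -0.14496)
q + 362347 = -661/4560 + 362347 = 1652301659/4560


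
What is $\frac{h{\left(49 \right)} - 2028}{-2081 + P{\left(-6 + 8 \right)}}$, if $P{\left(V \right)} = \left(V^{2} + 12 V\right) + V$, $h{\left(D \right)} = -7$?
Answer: $\frac{2035}{2051} \approx 0.9922$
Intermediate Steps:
$P{\left(V \right)} = V^{2} + 13 V$
$\frac{h{\left(49 \right)} - 2028}{-2081 + P{\left(-6 + 8 \right)}} = \frac{-7 - 2028}{-2081 + \left(-6 + 8\right) \left(13 + \left(-6 + 8\right)\right)} = \frac{-7 - 2028}{-2081 + 2 \left(13 + 2\right)} = \frac{-7 - 2028}{-2081 + 2 \cdot 15} = - \frac{2035}{-2081 + 30} = - \frac{2035}{-2051} = \left(-2035\right) \left(- \frac{1}{2051}\right) = \frac{2035}{2051}$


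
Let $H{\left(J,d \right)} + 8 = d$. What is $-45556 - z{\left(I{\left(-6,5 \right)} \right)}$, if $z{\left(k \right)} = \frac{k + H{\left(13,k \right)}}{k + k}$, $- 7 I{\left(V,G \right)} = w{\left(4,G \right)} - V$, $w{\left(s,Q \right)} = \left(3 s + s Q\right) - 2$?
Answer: $- \frac{410020}{9} \approx -45558.0$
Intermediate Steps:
$H{\left(J,d \right)} = -8 + d$
$w{\left(s,Q \right)} = -2 + 3 s + Q s$ ($w{\left(s,Q \right)} = \left(3 s + Q s\right) - 2 = -2 + 3 s + Q s$)
$I{\left(V,G \right)} = - \frac{10}{7} - \frac{4 G}{7} + \frac{V}{7}$ ($I{\left(V,G \right)} = - \frac{\left(-2 + 3 \cdot 4 + G 4\right) - V}{7} = - \frac{\left(-2 + 12 + 4 G\right) - V}{7} = - \frac{\left(10 + 4 G\right) - V}{7} = - \frac{10 - V + 4 G}{7} = - \frac{10}{7} - \frac{4 G}{7} + \frac{V}{7}$)
$z{\left(k \right)} = \frac{-8 + 2 k}{2 k}$ ($z{\left(k \right)} = \frac{k + \left(-8 + k\right)}{k + k} = \frac{-8 + 2 k}{2 k}$)
$-45556 - z{\left(I{\left(-6,5 \right)} \right)} = -45556 - \frac{-4 - \frac{36}{7}}{- \frac{10}{7} - \frac{20}{7} + \frac{1}{7} \left(-6\right)} = -45556 - \frac{-4 - \frac{36}{7}}{- \frac{10}{7} - \frac{20}{7} - \frac{6}{7}} = -45556 - \frac{-4 - \frac{36}{7}}{- \frac{36}{7}} = -45556 - \left(- \frac{7}{36}\right) \left(- \frac{64}{7}\right) = -45556 - \frac{16}{9} = - \frac{410020}{9}$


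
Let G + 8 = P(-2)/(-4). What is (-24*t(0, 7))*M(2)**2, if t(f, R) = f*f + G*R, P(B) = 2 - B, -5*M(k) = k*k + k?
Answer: 54432/25 ≈ 2177.3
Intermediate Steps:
M(k) = -k/5 - k**2/5 (M(k) = -(k*k + k)/5 = -(k**2 + k)/5 = -(k + k**2)/5 = -k/5 - k**2/5)
G = -9 (G = -8 + (2 - 1*(-2))/(-4) = -8 + (2 + 2)*(-1/4) = -8 + 4*(-1/4) = -8 - 1 = -9)
t(f, R) = f**2 - 9*R (t(f, R) = f*f - 9*R = f**2 - 9*R)
(-24*t(0, 7))*M(2)**2 = (-24*(0**2 - 9*7))*(-1/5*2*(1 + 2))**2 = (-24*(0 - 63))*(-1/5*2*3)**2 = (-24*(-63))*(-6/5)**2 = 1512*(36/25) = 54432/25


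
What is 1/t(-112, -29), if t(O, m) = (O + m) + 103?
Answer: -1/38 ≈ -0.026316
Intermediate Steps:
t(O, m) = 103 + O + m
1/t(-112, -29) = 1/(103 - 112 - 29) = 1/(-38) = -1/38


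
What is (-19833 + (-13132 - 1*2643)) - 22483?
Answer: -58091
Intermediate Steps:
(-19833 + (-13132 - 1*2643)) - 22483 = (-19833 + (-13132 - 2643)) - 22483 = (-19833 - 15775) - 22483 = -35608 - 22483 = -58091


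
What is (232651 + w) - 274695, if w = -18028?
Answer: -60072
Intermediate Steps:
(232651 + w) - 274695 = (232651 - 18028) - 274695 = 214623 - 274695 = -60072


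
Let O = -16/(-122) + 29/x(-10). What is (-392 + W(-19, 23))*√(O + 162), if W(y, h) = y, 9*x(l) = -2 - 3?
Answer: -411*√10226345/305 ≈ -4309.3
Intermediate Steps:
x(l) = -5/9 (x(l) = (-2 - 3)/9 = (⅑)*(-5) = -5/9)
O = -15881/305 (O = -16/(-122) + 29/(-5/9) = -16*(-1/122) + 29*(-9/5) = 8/61 - 261/5 = -15881/305 ≈ -52.069)
(-392 + W(-19, 23))*√(O + 162) = (-392 - 19)*√(-15881/305 + 162) = -411*√10226345/305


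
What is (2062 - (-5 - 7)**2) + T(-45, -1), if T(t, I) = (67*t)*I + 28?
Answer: 4961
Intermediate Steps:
T(t, I) = 28 + 67*I*t (T(t, I) = 67*I*t + 28 = 28 + 67*I*t)
(2062 - (-5 - 7)**2) + T(-45, -1) = (2062 - (-5 - 7)**2) + (28 + 67*(-1)*(-45)) = (2062 - 1*(-12)**2) + (28 + 3015) = (2062 - 1*144) + 3043 = (2062 - 144) + 3043 = 1918 + 3043 = 4961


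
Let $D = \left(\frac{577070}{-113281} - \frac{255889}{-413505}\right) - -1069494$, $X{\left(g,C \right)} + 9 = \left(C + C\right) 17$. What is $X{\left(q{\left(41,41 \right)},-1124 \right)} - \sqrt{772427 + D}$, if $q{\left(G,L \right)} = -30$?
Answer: $-38225 - \frac{338 \sqrt{436744257714307188905}}{5204695545} \approx -39582.0$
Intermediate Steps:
$X{\left(g,C \right)} = -9 + 34 C$ ($X{\left(g,C \right)} = -9 + \left(C + C\right) 17 = -9 + 2 C 17 = -9 + 34 C$)
$D = \frac{50097306280869529}{46842259905}$ ($D = \left(577070 \left(- \frac{1}{113281}\right) - - \frac{255889}{413505}\right) + 1069494 = \left(- \frac{577070}{113281} + \frac{255889}{413505}\right) + 1069494 = - \frac{209633968541}{46842259905} + 1069494 = \frac{50097306280869529}{46842259905} \approx 1.0695 \cdot 10^{6}$)
$X{\left(q{\left(41,41 \right)},-1124 \right)} - \sqrt{772427 + D} = \left(-9 + 34 \left(-1124\right)\right) - \sqrt{772427 + \frac{50097306280869529}{46842259905}} = \left(-9 - 38216\right) - \sqrt{\frac{86279532572508964}{46842259905}} = -38225 - \frac{338 \sqrt{436744257714307188905}}{5204695545}$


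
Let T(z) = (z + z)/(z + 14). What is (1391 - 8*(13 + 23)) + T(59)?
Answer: 80637/73 ≈ 1104.6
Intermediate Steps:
T(z) = 2*z/(14 + z) (T(z) = (2*z)/(14 + z) = 2*z/(14 + z))
(1391 - 8*(13 + 23)) + T(59) = (1391 - 8*(13 + 23)) + 2*59/(14 + 59) = (1391 - 8*36) + 2*59/73 = (1391 - 288) + 2*59*(1/73) = 1103 + 118/73 = 80637/73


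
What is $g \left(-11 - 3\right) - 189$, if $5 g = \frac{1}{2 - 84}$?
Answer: $- \frac{38738}{205} \approx -188.97$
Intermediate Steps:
$g = - \frac{1}{410}$ ($g = \frac{1}{5 \left(2 - 84\right)} = \frac{1}{5 \left(-82\right)} = \frac{1}{5} \left(- \frac{1}{82}\right) = - \frac{1}{410} \approx -0.002439$)
$g \left(-11 - 3\right) - 189 = - \frac{-11 - 3}{410} - 189 = \left(- \frac{1}{410}\right) \left(-14\right) - 189 = \frac{7}{205} - 189 = - \frac{38738}{205}$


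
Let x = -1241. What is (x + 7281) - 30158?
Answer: -24118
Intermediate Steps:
(x + 7281) - 30158 = (-1241 + 7281) - 30158 = 6040 - 30158 = -24118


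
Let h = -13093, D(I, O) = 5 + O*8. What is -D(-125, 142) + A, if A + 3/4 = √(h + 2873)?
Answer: -4567/4 + 2*I*√2555 ≈ -1141.8 + 101.09*I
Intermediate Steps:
D(I, O) = 5 + 8*O
A = -¾ + 2*I*√2555 (A = -¾ + √(-13093 + 2873) = -¾ + √(-10220) = -¾ + 2*I*√2555 ≈ -0.75 + 101.09*I)
-D(-125, 142) + A = -(5 + 8*142) + (-¾ + 2*I*√2555) = -(5 + 1136) + (-¾ + 2*I*√2555) = -1*1141 + (-¾ + 2*I*√2555) = -1141 + (-¾ + 2*I*√2555) = -4567/4 + 2*I*√2555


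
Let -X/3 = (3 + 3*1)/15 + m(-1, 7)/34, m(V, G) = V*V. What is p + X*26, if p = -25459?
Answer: -2166862/85 ≈ -25493.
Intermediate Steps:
m(V, G) = V²
X = -219/170 (X = -3*((3 + 3*1)/15 + (-1)²/34) = -3*((3 + 3)*(1/15) + 1*(1/34)) = -3*(6*(1/15) + 1/34) = -3*(⅖ + 1/34) = -3*73/170 = -219/170 ≈ -1.2882)
p + X*26 = -25459 - 219/170*26 = -25459 - 2847/85 = -2166862/85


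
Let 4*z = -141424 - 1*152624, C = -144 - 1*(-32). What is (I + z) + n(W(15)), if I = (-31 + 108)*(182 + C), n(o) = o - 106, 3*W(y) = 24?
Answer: -68220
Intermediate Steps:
C = -112 (C = -144 + 32 = -112)
W(y) = 8 (W(y) = (⅓)*24 = 8)
z = -73512 (z = (-141424 - 1*152624)/4 = (-141424 - 152624)/4 = (¼)*(-294048) = -73512)
n(o) = -106 + o
I = 5390 (I = (-31 + 108)*(182 - 112) = 77*70 = 5390)
(I + z) + n(W(15)) = (5390 - 73512) + (-106 + 8) = -68122 - 98 = -68220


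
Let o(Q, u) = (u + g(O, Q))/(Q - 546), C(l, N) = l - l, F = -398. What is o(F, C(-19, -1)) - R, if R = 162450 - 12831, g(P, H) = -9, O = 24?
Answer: -141240327/944 ≈ -1.4962e+5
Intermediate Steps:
R = 149619
C(l, N) = 0
o(Q, u) = (-9 + u)/(-546 + Q) (o(Q, u) = (u - 9)/(Q - 546) = (-9 + u)/(-546 + Q))
o(F, C(-19, -1)) - R = (-9 + 0)/(-546 - 398) - 1*149619 = -9/(-944) - 149619 = -1/944*(-9) - 149619 = 9/944 - 149619 = -141240327/944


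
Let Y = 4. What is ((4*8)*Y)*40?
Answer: 5120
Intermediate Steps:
((4*8)*Y)*40 = ((4*8)*4)*40 = (32*4)*40 = 128*40 = 5120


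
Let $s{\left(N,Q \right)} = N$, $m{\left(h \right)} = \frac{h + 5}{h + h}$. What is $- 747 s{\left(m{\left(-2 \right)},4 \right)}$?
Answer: $\frac{2241}{4} \approx 560.25$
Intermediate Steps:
$m{\left(h \right)} = \frac{5 + h}{2 h}$
$- 747 s{\left(m{\left(-2 \right)},4 \right)} = - 747 \frac{5 - 2}{2 \left(-2\right)} = - 747 \cdot \frac{1}{2} \left(- \frac{1}{2}\right) 3 = \left(-747\right) \left(- \frac{3}{4}\right) = \frac{2241}{4}$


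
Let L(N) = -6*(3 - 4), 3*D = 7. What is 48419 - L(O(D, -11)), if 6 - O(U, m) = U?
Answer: 48413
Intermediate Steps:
D = 7/3 (D = (⅓)*7 = 7/3 ≈ 2.3333)
O(U, m) = 6 - U
L(N) = 6 (L(N) = -6*(-1) = 6)
48419 - L(O(D, -11)) = 48419 - 1*6 = 48419 - 6 = 48413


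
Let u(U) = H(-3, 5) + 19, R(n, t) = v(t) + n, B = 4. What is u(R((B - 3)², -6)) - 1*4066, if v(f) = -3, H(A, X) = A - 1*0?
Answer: -4050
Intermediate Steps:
H(A, X) = A (H(A, X) = A + 0 = A)
R(n, t) = -3 + n
u(U) = 16 (u(U) = -3 + 19 = 16)
u(R((B - 3)², -6)) - 1*4066 = 16 - 1*4066 = 16 - 4066 = -4050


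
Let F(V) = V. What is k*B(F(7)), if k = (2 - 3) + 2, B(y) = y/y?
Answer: 1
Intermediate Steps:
B(y) = 1
k = 1 (k = -1 + 2 = 1)
k*B(F(7)) = 1*1 = 1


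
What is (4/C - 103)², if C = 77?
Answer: 62837329/5929 ≈ 10598.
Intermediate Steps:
(4/C - 103)² = (4/77 - 103)² = (-7927/77)² = 62837329/5929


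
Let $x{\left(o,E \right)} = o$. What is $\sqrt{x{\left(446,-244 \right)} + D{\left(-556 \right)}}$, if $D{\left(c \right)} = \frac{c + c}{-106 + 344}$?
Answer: $\frac{\sqrt{6249642}}{119} \approx 21.008$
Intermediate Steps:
$D{\left(c \right)} = \frac{c}{119}$ ($D{\left(c \right)} = \frac{2 c}{238} = 2 c \frac{1}{238} = \frac{c}{119}$)
$\sqrt{x{\left(446,-244 \right)} + D{\left(-556 \right)}} = \sqrt{446 + \frac{1}{119} \left(-556\right)} = \sqrt{446 - \frac{556}{119}} = \sqrt{\frac{52518}{119}} = \frac{\sqrt{6249642}}{119}$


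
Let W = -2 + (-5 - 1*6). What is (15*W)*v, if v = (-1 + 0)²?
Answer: -195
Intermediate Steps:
v = 1 (v = (-1)² = 1)
W = -13 (W = -2 + (-5 - 6) = -2 - 11 = -13)
(15*W)*v = (15*(-13))*1 = -195*1 = -195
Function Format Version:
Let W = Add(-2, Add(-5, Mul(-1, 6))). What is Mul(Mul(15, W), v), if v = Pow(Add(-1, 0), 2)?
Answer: -195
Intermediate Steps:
v = 1 (v = Pow(-1, 2) = 1)
W = -13 (W = Add(-2, Add(-5, -6)) = Add(-2, -11) = -13)
Mul(Mul(15, W), v) = Mul(Mul(15, -13), 1) = Mul(-195, 1) = -195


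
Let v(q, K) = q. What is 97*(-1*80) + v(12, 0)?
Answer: -7748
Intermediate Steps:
97*(-1*80) + v(12, 0) = 97*(-1*80) + 12 = 97*(-80) + 12 = -7760 + 12 = -7748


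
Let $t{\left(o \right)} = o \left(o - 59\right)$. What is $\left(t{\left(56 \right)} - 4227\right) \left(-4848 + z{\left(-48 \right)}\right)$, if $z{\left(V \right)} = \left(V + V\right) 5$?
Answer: $23416560$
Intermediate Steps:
$z{\left(V \right)} = 10 V$ ($z{\left(V \right)} = 2 V 5 = 10 V$)
$t{\left(o \right)} = o \left(-59 + o\right)$
$\left(t{\left(56 \right)} - 4227\right) \left(-4848 + z{\left(-48 \right)}\right) = \left(56 \left(-59 + 56\right) - 4227\right) \left(-4848 + 10 \left(-48\right)\right) = \left(56 \left(-3\right) - 4227\right) \left(-4848 - 480\right) = \left(-168 - 4227\right) \left(-5328\right) = \left(-4395\right) \left(-5328\right) = 23416560$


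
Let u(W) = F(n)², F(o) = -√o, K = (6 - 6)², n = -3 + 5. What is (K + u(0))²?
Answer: 4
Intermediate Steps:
n = 2
K = 0 (K = 0² = 0)
u(W) = 2 (u(W) = (-√2)² = 2)
(K + u(0))² = (0 + 2)² = 2² = 4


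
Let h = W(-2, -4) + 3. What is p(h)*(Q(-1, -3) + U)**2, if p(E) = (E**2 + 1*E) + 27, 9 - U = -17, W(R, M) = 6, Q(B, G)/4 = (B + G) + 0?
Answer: 11700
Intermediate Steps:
Q(B, G) = 4*B + 4*G (Q(B, G) = 4*((B + G) + 0) = 4*(B + G) = 4*B + 4*G)
U = 26 (U = 9 - 1*(-17) = 9 + 17 = 26)
h = 9 (h = 6 + 3 = 9)
p(E) = 27 + E + E**2 (p(E) = (E**2 + E) + 27 = (E + E**2) + 27 = 27 + E + E**2)
p(h)*(Q(-1, -3) + U)**2 = (27 + 9 + 9**2)*((4*(-1) + 4*(-3)) + 26)**2 = (27 + 9 + 81)*((-4 - 12) + 26)**2 = 117*(-16 + 26)**2 = 117*10**2 = 117*100 = 11700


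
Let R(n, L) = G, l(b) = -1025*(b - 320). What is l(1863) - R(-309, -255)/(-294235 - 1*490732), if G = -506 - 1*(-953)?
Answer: -1241484182578/784967 ≈ -1.5816e+6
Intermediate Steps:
l(b) = 328000 - 1025*b (l(b) = -1025*(-320 + b) = 328000 - 1025*b)
G = 447 (G = -506 + 953 = 447)
R(n, L) = 447
l(1863) - R(-309, -255)/(-294235 - 1*490732) = (328000 - 1025*1863) - 447/(-294235 - 1*490732) = (328000 - 1909575) - 447/(-294235 - 490732) = -1581575 - 447/(-784967) = -1581575 - 447*(-1)/784967 = -1581575 - 1*(-447/784967) = -1581575 + 447/784967 = -1241484182578/784967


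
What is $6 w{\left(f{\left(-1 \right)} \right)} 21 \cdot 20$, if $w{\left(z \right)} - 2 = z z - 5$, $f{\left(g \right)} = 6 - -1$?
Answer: $115920$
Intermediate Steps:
$f{\left(g \right)} = 7$ ($f{\left(g \right)} = 6 + 1 = 7$)
$w{\left(z \right)} = -3 + z^{2}$ ($w{\left(z \right)} = 2 + \left(z z - 5\right) = 2 + \left(z^{2} - 5\right) = 2 + \left(-5 + z^{2}\right) = -3 + z^{2}$)
$6 w{\left(f{\left(-1 \right)} \right)} 21 \cdot 20 = 6 \left(-3 + 7^{2}\right) 21 \cdot 20 = 6 \left(-3 + 49\right) 21 \cdot 20 = 6 \cdot 46 \cdot 21 \cdot 20 = 276 \cdot 21 \cdot 20 = 5796 \cdot 20 = 115920$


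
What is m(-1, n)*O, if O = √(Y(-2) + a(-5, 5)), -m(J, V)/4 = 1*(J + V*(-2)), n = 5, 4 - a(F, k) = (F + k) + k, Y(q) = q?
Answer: 44*I*√3 ≈ 76.21*I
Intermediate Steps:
a(F, k) = 4 - F - 2*k (a(F, k) = 4 - ((F + k) + k) = 4 - (F + 2*k) = 4 + (-F - 2*k) = 4 - F - 2*k)
m(J, V) = -4*J + 8*V (m(J, V) = -4*(J + V*(-2)) = -4*(J - 2*V) = -4*J + 8*V)
O = I*√3 (O = √(-2 + (4 - 1*(-5) - 2*5)) = √(-2 + (4 + 5 - 10)) = √(-2 - 1) = √(-3) = I*√3 ≈ 1.732*I)
m(-1, n)*O = (-4*(-1) + 8*5)*(I*√3) = (4 + 40)*(I*√3) = 44*(I*√3) = 44*I*√3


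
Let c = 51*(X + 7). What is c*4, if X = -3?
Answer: 816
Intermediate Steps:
c = 204 (c = 51*(-3 + 7) = 51*4 = 204)
c*4 = 204*4 = 816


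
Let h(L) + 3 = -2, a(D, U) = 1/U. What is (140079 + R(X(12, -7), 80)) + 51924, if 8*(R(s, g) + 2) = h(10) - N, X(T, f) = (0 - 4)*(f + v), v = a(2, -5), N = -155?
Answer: 768079/4 ≈ 1.9202e+5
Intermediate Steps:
a(D, U) = 1/U
h(L) = -5 (h(L) = -3 - 2 = -5)
v = -⅕ (v = 1/(-5) = -⅕ ≈ -0.20000)
X(T, f) = ⅘ - 4*f (X(T, f) = (0 - 4)*(f - ⅕) = -4*(-⅕ + f) = ⅘ - 4*f)
R(s, g) = 67/4 (R(s, g) = -2 + (-5 - 1*(-155))/8 = -2 + (-5 + 155)/8 = -2 + (⅛)*150 = -2 + 75/4 = 67/4)
(140079 + R(X(12, -7), 80)) + 51924 = (140079 + 67/4) + 51924 = 560383/4 + 51924 = 768079/4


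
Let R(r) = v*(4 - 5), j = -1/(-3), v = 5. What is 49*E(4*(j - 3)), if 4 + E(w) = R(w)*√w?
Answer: -196 - 980*I*√6/3 ≈ -196.0 - 800.17*I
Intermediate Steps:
j = ⅓ (j = -1*(-⅓) = ⅓ ≈ 0.33333)
R(r) = -5 (R(r) = 5*(4 - 5) = 5*(-1) = -5)
E(w) = -4 - 5*√w
49*E(4*(j - 3)) = 49*(-4 - 5*2*√(⅓ - 3)) = 49*(-4 - 5*4*I*√6/3) = 49*(-4 - 20*I*√6/3) = -196 - 980*I*√6/3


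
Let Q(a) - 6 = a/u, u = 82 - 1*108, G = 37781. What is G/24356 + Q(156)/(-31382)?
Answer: 37781/24356 ≈ 1.5512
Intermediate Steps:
u = -26 (u = 82 - 108 = -26)
Q(a) = 6 - a/26 (Q(a) = 6 + a/(-26) = 6 + a*(-1/26) = 6 - a/26)
G/24356 + Q(156)/(-31382) = 37781/24356 + (6 - 1/26*156)/(-31382) = 37781*(1/24356) + (6 - 6)*(-1/31382) = 37781/24356 + 0*(-1/31382) = 37781/24356 + 0 = 37781/24356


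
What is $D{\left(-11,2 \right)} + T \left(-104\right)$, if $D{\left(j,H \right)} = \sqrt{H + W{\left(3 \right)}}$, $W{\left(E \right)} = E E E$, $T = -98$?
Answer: $10192 + \sqrt{29} \approx 10197.0$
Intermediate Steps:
$W{\left(E \right)} = E^{3}$ ($W{\left(E \right)} = E^{2} E = E^{3}$)
$D{\left(j,H \right)} = \sqrt{27 + H}$ ($D{\left(j,H \right)} = \sqrt{H + 3^{3}} = \sqrt{H + 27} = \sqrt{27 + H}$)
$D{\left(-11,2 \right)} + T \left(-104\right) = \sqrt{27 + 2} - -10192 = \sqrt{29} + 10192 = 10192 + \sqrt{29}$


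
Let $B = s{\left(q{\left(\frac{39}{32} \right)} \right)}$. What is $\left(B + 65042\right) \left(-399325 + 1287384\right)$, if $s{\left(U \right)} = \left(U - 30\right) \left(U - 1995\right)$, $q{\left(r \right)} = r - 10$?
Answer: $\frac{129813950524971}{1024} \approx 1.2677 \cdot 10^{11}$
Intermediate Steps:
$q{\left(r \right)} = -10 + r$
$s{\left(U \right)} = \left(-1995 + U\right) \left(-30 + U\right)$ ($s{\left(U \right)} = \left(-30 + U\right) \left(-1995 + U\right) = \left(-1995 + U\right) \left(-30 + U\right)$)
$B = \frac{79574161}{1024}$ ($B = 59850 + \left(-10 + \frac{39}{32}\right)^{2} - 2025 \left(-10 + \frac{39}{32}\right) = 59850 + \left(- \frac{281}{32}\right)^{2} - - \frac{569025}{32} = 59850 + \frac{78961}{1024} + \frac{569025}{32} = \frac{79574161}{1024} \approx 77709.0$)
$\left(B + 65042\right) \left(-399325 + 1287384\right) = \left(\frac{79574161}{1024} + 65042\right) \left(-399325 + 1287384\right) = \frac{146177169}{1024} \cdot 888059 = \frac{129813950524971}{1024}$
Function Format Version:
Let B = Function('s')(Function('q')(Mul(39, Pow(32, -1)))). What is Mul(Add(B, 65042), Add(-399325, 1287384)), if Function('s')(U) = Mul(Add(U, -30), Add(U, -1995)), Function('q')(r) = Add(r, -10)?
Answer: Rational(129813950524971, 1024) ≈ 1.2677e+11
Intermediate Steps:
Function('q')(r) = Add(-10, r)
Function('s')(U) = Mul(Add(-1995, U), Add(-30, U)) (Function('s')(U) = Mul(Add(-30, U), Add(-1995, U)) = Mul(Add(-1995, U), Add(-30, U)))
B = Rational(79574161, 1024) (B = Add(59850, Pow(Add(-10, Mul(39, Pow(32, -1))), 2), Mul(-2025, Add(-10, Mul(39, Pow(32, -1))))) = Add(59850, Pow(Add(-10, Mul(39, Rational(1, 32))), 2), Mul(-2025, Add(-10, Mul(39, Rational(1, 32))))) = Add(59850, Pow(Add(-10, Rational(39, 32)), 2), Mul(-2025, Add(-10, Rational(39, 32)))) = Add(59850, Pow(Rational(-281, 32), 2), Mul(-2025, Rational(-281, 32))) = Add(59850, Rational(78961, 1024), Rational(569025, 32)) = Rational(79574161, 1024) ≈ 77709.)
Mul(Add(B, 65042), Add(-399325, 1287384)) = Mul(Add(Rational(79574161, 1024), 65042), Add(-399325, 1287384)) = Mul(Rational(146177169, 1024), 888059) = Rational(129813950524971, 1024)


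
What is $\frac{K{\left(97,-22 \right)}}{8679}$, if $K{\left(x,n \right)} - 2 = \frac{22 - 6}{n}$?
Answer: $\frac{14}{95469} \approx 0.00014664$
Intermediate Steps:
$K{\left(x,n \right)} = 2 + \frac{16}{n}$ ($K{\left(x,n \right)} = 2 + \frac{22 - 6}{n} = 2 + \frac{16}{n}$)
$\frac{K{\left(97,-22 \right)}}{8679} = \frac{2 + \frac{16}{-22}}{8679} = \left(2 + 16 \left(- \frac{1}{22}\right)\right) \frac{1}{8679} = \left(2 - \frac{8}{11}\right) \frac{1}{8679} = \frac{14}{11} \cdot \frac{1}{8679} = \frac{14}{95469}$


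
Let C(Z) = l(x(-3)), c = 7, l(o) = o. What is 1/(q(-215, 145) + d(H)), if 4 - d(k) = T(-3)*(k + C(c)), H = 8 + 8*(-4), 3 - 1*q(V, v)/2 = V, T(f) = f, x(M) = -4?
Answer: 1/356 ≈ 0.0028090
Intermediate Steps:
q(V, v) = 6 - 2*V
C(Z) = -4
H = -24 (H = 8 - 32 = -24)
d(k) = -8 + 3*k (d(k) = 4 - (-3)*(k - 4) = 4 - (-3)*(-4 + k) = 4 - (12 - 3*k) = 4 + (-12 + 3*k) = -8 + 3*k)
1/(q(-215, 145) + d(H)) = 1/((6 - 2*(-215)) + (-8 + 3*(-24))) = 1/((6 + 430) + (-8 - 72)) = 1/(436 - 80) = 1/356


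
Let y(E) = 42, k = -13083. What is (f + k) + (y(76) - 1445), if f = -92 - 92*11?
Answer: -15590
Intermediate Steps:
f = -1104 (f = -92 - 1012 = -1104)
(f + k) + (y(76) - 1445) = (-1104 - 13083) + (42 - 1445) = -14187 - 1403 = -15590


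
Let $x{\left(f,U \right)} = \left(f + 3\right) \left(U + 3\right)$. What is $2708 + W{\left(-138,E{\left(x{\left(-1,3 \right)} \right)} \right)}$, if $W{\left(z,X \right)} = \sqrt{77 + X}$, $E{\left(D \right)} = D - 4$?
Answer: $2708 + \sqrt{85} \approx 2717.2$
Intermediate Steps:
$x{\left(f,U \right)} = \left(3 + U\right) \left(3 + f\right)$ ($x{\left(f,U \right)} = \left(3 + f\right) \left(3 + U\right) = \left(3 + U\right) \left(3 + f\right)$)
$E{\left(D \right)} = -4 + D$
$2708 + W{\left(-138,E{\left(x{\left(-1,3 \right)} \right)} \right)} = 2708 + \sqrt{77 + \left(-4 + \left(9 + 3 \cdot 3 + 3 \left(-1\right) + 3 \left(-1\right)\right)\right)} = 2708 + \sqrt{77 + \left(-4 + \left(9 + 9 - 3 - 3\right)\right)} = 2708 + \sqrt{77 + \left(-4 + 12\right)} = 2708 + \sqrt{77 + 8} = 2708 + \sqrt{85}$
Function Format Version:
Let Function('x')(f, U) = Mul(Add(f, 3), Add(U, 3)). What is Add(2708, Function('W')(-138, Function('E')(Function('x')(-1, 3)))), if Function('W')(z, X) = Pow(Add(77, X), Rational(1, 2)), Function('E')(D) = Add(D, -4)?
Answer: Add(2708, Pow(85, Rational(1, 2))) ≈ 2717.2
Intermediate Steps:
Function('x')(f, U) = Mul(Add(3, U), Add(3, f)) (Function('x')(f, U) = Mul(Add(3, f), Add(3, U)) = Mul(Add(3, U), Add(3, f)))
Function('E')(D) = Add(-4, D)
Add(2708, Function('W')(-138, Function('E')(Function('x')(-1, 3)))) = Add(2708, Pow(Add(77, Add(-4, Add(9, Mul(3, 3), Mul(3, -1), Mul(3, -1)))), Rational(1, 2))) = Add(2708, Pow(Add(77, Add(-4, Add(9, 9, -3, -3))), Rational(1, 2))) = Add(2708, Pow(Add(77, Add(-4, 12)), Rational(1, 2))) = Add(2708, Pow(Add(77, 8), Rational(1, 2))) = Add(2708, Pow(85, Rational(1, 2)))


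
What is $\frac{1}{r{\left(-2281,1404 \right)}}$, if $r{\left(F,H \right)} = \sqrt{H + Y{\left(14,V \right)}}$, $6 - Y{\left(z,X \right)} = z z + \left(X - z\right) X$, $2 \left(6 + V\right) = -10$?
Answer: $\frac{\sqrt{939}}{939} \approx 0.032634$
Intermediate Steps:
$V = -11$ ($V = -6 + \frac{1}{2} \left(-10\right) = -6 - 5 = -11$)
$Y{\left(z,X \right)} = 6 - z^{2} - X \left(X - z\right)$ ($Y{\left(z,X \right)} = 6 - \left(z z + \left(X - z\right) X\right) = 6 - \left(z^{2} + X \left(X - z\right)\right) = 6 - z^{2} - X \left(X - z\right)$)
$r{\left(F,H \right)} = \sqrt{-465 + H}$ ($r{\left(F,H \right)} = \sqrt{H - 465} = \sqrt{-465 + H}$)
$\frac{1}{r{\left(-2281,1404 \right)}} = \frac{1}{\sqrt{-465 + 1404}} = \frac{1}{\sqrt{939}} = \frac{\sqrt{939}}{939}$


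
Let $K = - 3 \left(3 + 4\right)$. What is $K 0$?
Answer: $0$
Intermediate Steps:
$K = -21$ ($K = \left(-3\right) 7 = -21$)
$K 0 = \left(-21\right) 0 = 0$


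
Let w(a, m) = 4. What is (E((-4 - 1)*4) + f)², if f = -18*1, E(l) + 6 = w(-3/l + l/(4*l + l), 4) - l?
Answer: 0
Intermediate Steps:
E(l) = -2 - l (E(l) = -6 + (4 - l) = -2 - l)
f = -18
(E((-4 - 1)*4) + f)² = ((-2 - (-4 - 1)*4) - 18)² = ((-2 - (-5)*4) - 18)² = ((-2 - 1*(-20)) - 18)² = ((-2 + 20) - 18)² = (18 - 18)² = 0² = 0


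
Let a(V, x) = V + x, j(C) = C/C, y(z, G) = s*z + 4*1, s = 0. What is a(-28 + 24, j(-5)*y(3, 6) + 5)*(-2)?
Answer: -10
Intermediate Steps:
y(z, G) = 4 (y(z, G) = 0*z + 4*1 = 0 + 4 = 4)
j(C) = 1
a(-28 + 24, j(-5)*y(3, 6) + 5)*(-2) = ((-28 + 24) + (1*4 + 5))*(-2) = (-4 + (4 + 5))*(-2) = (-4 + 9)*(-2) = 5*(-2) = -10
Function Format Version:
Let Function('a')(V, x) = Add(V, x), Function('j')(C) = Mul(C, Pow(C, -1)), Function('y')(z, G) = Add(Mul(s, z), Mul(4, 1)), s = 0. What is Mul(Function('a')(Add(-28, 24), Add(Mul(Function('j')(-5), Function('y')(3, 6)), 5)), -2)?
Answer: -10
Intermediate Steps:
Function('y')(z, G) = 4 (Function('y')(z, G) = Add(Mul(0, z), Mul(4, 1)) = Add(0, 4) = 4)
Function('j')(C) = 1
Mul(Function('a')(Add(-28, 24), Add(Mul(Function('j')(-5), Function('y')(3, 6)), 5)), -2) = Mul(Add(Add(-28, 24), Add(Mul(1, 4), 5)), -2) = Mul(Add(-4, Add(4, 5)), -2) = Mul(Add(-4, 9), -2) = Mul(5, -2) = -10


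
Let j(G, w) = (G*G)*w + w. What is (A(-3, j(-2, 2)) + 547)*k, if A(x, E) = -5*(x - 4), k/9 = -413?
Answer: -2163294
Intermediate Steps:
k = -3717 (k = 9*(-413) = -3717)
j(G, w) = w + w*G² (j(G, w) = G²*w + w = w*G² + w = w + w*G²)
A(x, E) = 20 - 5*x (A(x, E) = -5*(-4 + x) = 20 - 5*x)
(A(-3, j(-2, 2)) + 547)*k = ((20 - 5*(-3)) + 547)*(-3717) = ((20 + 15) + 547)*(-3717) = (35 + 547)*(-3717) = 582*(-3717) = -2163294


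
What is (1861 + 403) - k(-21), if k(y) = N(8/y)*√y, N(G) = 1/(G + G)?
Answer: 2264 + 21*I*√21/16 ≈ 2264.0 + 6.0146*I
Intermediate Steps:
N(G) = 1/(2*G)
k(y) = y^(3/2)/16 (k(y) = (1/(2*((8/y))))*√y = ((y/8)/2)*√y = (y/16)*√y = y^(3/2)/16)
(1861 + 403) - k(-21) = (1861 + 403) - (-21)^(3/2)/16 = 2264 - (-21*I*√21)/16 = 2264 - (-21)*I*√21/16 = 2264 + 21*I*√21/16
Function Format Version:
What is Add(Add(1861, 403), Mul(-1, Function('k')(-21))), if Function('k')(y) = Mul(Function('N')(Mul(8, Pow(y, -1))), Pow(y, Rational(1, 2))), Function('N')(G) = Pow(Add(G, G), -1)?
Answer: Add(2264, Mul(Rational(21, 16), I, Pow(21, Rational(1, 2)))) ≈ Add(2264.0, Mul(6.0146, I))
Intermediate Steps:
Function('N')(G) = Mul(Rational(1, 2), Pow(G, -1)) (Function('N')(G) = Pow(Mul(2, G), -1) = Mul(Rational(1, 2), Pow(G, -1)))
Function('k')(y) = Mul(Rational(1, 16), Pow(y, Rational(3, 2))) (Function('k')(y) = Mul(Mul(Rational(1, 2), Pow(Mul(8, Pow(y, -1)), -1)), Pow(y, Rational(1, 2))) = Mul(Mul(Rational(1, 2), Mul(Rational(1, 8), y)), Pow(y, Rational(1, 2))) = Mul(Mul(Rational(1, 16), y), Pow(y, Rational(1, 2))) = Mul(Rational(1, 16), Pow(y, Rational(3, 2))))
Add(Add(1861, 403), Mul(-1, Function('k')(-21))) = Add(Add(1861, 403), Mul(-1, Mul(Rational(1, 16), Pow(-21, Rational(3, 2))))) = Add(2264, Mul(-1, Mul(Rational(1, 16), Mul(-21, I, Pow(21, Rational(1, 2)))))) = Add(2264, Mul(-1, Mul(Rational(-21, 16), I, Pow(21, Rational(1, 2))))) = Add(2264, Mul(Rational(21, 16), I, Pow(21, Rational(1, 2))))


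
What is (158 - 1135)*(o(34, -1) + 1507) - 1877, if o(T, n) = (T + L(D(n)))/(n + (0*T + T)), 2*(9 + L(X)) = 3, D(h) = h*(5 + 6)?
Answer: -97350037/66 ≈ -1.4750e+6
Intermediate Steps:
D(h) = 11*h (D(h) = h*11 = 11*h)
L(X) = -15/2 (L(X) = -9 + (½)*3 = -9 + 3/2 = -15/2)
o(T, n) = (-15/2 + T)/(T + n) (o(T, n) = (T - 15/2)/(n + (0*T + T)) = (-15/2 + T)/(n + (0 + T)) = (-15/2 + T)/(n + T) = (-15/2 + T)/(T + n))
(158 - 1135)*(o(34, -1) + 1507) - 1877 = (158 - 1135)*((-15/2 + 34)/(34 - 1) + 1507) - 1877 = -977*((53/2)/33 + 1507) - 1877 = -977*((1/33)*(53/2) + 1507) - 1877 = -977*(53/66 + 1507) - 1877 = -977*99515/66 - 1877 = -97226155/66 - 1877 = -97350037/66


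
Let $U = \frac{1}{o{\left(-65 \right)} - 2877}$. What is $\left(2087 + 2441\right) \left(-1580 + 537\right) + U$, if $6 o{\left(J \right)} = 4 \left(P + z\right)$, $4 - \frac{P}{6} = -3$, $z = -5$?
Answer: $- \frac{40412178131}{8557} \approx -4.7227 \cdot 10^{6}$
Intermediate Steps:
$P = 42$ ($P = 24 - -18 = 24 + 18 = 42$)
$o{\left(J \right)} = \frac{74}{3}$ ($o{\left(J \right)} = \frac{4 \left(42 - 5\right)}{6} = \frac{4 \cdot 37}{6} = \frac{1}{6} \cdot 148 = \frac{74}{3}$)
$U = - \frac{3}{8557}$ ($U = \frac{1}{\frac{74}{3} - 2877} = \frac{1}{- \frac{8557}{3}} = - \frac{3}{8557} \approx -0.00035059$)
$\left(2087 + 2441\right) \left(-1580 + 537\right) + U = \left(2087 + 2441\right) \left(-1580 + 537\right) - \frac{3}{8557} = 4528 \left(-1043\right) - \frac{3}{8557} = -4722704 - \frac{3}{8557} = - \frac{40412178131}{8557}$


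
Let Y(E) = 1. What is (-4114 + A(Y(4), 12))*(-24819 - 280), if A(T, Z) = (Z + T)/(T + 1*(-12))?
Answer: 1136156433/11 ≈ 1.0329e+8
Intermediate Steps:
A(T, Z) = (T + Z)/(-12 + T) (A(T, Z) = (T + Z)/(T - 12) = (T + Z)/(-12 + T))
(-4114 + A(Y(4), 12))*(-24819 - 280) = (-4114 + (1 + 12)/(-12 + 1))*(-24819 - 280) = (-4114 + 13/(-11))*(-25099) = (-4114 - 1/11*13)*(-25099) = (-4114 - 13/11)*(-25099) = -45267/11*(-25099) = 1136156433/11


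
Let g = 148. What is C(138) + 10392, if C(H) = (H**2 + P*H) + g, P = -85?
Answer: 17854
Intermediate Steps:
C(H) = 148 + H**2 - 85*H (C(H) = (H**2 - 85*H) + 148 = 148 + H**2 - 85*H)
C(138) + 10392 = (148 + 138**2 - 85*138) + 10392 = (148 + 19044 - 11730) + 10392 = 7462 + 10392 = 17854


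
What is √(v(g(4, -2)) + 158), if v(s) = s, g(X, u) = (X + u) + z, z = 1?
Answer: √161 ≈ 12.689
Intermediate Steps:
g(X, u) = 1 + X + u (g(X, u) = (X + u) + 1 = 1 + X + u)
√(v(g(4, -2)) + 158) = √((1 + 4 - 2) + 158) = √(3 + 158) = √161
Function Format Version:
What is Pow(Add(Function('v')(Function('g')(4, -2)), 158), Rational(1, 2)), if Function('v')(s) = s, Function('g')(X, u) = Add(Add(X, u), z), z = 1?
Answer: Pow(161, Rational(1, 2)) ≈ 12.689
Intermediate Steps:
Function('g')(X, u) = Add(1, X, u) (Function('g')(X, u) = Add(Add(X, u), 1) = Add(1, X, u))
Pow(Add(Function('v')(Function('g')(4, -2)), 158), Rational(1, 2)) = Pow(Add(Add(1, 4, -2), 158), Rational(1, 2)) = Pow(Add(3, 158), Rational(1, 2)) = Pow(161, Rational(1, 2))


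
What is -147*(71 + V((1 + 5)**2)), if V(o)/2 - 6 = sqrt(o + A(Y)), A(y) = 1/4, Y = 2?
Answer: -12201 - 147*sqrt(145) ≈ -13971.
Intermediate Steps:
A(y) = 1/4
V(o) = 12 + 2*sqrt(1/4 + o) (V(o) = 12 + 2*sqrt(o + 1/4) = 12 + 2*sqrt(1/4 + o))
-147*(71 + V((1 + 5)**2)) = -147*(71 + (12 + sqrt(1 + 4*(1 + 5)**2))) = -147*(71 + (12 + sqrt(1 + 4*6**2))) = -147*(71 + (12 + sqrt(1 + 4*36))) = -147*(71 + (12 + sqrt(1 + 144))) = -147*(71 + (12 + sqrt(145))) = -147*(83 + sqrt(145)) = -12201 - 147*sqrt(145)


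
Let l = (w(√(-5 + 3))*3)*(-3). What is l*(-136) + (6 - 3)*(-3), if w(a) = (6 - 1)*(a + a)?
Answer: -9 + 12240*I*√2 ≈ -9.0 + 17310.0*I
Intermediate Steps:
w(a) = 10*a (w(a) = 5*(2*a) = 10*a)
l = -90*I*√2 (l = ((10*√(-5 + 3))*3)*(-3) = ((10*√(-2))*3)*(-3) = ((10*(I*√2))*3)*(-3) = ((10*I*√2)*3)*(-3) = (30*I*√2)*(-3) = -90*I*√2 ≈ -127.28*I)
l*(-136) + (6 - 3)*(-3) = -90*I*√2*(-136) + (6 - 3)*(-3) = 12240*I*√2 + 3*(-3) = 12240*I*√2 - 9 = -9 + 12240*I*√2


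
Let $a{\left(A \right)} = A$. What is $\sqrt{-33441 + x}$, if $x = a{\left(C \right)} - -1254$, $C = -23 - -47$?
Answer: $i \sqrt{32163} \approx 179.34 i$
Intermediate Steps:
$C = 24$ ($C = -23 + 47 = 24$)
$x = 1278$ ($x = 24 - -1254 = 24 + 1254 = 1278$)
$\sqrt{-33441 + x} = \sqrt{-33441 + 1278} = \sqrt{-32163} = i \sqrt{32163}$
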